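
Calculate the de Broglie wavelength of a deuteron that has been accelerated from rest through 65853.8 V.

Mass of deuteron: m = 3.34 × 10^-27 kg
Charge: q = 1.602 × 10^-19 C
7.89 × 10^-14 m

When a particle is accelerated through voltage V, it gains kinetic energy KE = qV.

The de Broglie wavelength is then λ = h/√(2mqV):

λ = h/√(2mqV)
λ = (6.626 × 10^-34 J·s) / √(2 × 3.34 × 10^-27 kg × 1.602 × 10^-19 C × 65853.8 V)
λ = 7.89 × 10^-14 m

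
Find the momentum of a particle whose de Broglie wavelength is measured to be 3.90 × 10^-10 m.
1.70 × 10^-24 kg·m/s

From the de Broglie relation λ = h/p, we solve for p:

p = h/λ
p = (6.626 × 10^-34 J·s) / (3.90 × 10^-10 m)
p = 1.70 × 10^-24 kg·m/s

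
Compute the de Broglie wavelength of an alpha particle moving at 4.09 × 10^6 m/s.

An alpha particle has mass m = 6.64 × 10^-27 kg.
2.44 × 10^-14 m

Using the de Broglie relation λ = h/(mv):

λ = h/(mv)
λ = (6.626 × 10^-34 J·s) / (6.64 × 10^-27 kg × 4.09 × 10^6 m/s)
λ = 2.44 × 10^-14 m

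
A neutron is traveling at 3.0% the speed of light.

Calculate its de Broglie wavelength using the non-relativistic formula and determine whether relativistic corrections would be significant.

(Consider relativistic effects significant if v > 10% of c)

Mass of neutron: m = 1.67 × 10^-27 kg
No, relativistic corrections are not needed.

Using the non-relativistic de Broglie formula λ = h/(mv):

v = 3.0% × c = 8.994 × 10^6 m/s

λ = h/(mv)
λ = (6.626 × 10^-34 J·s) / (1.67 × 10^-27 kg × 8.994 × 10^6 m/s)
λ = 4.41 × 10^-14 m

Since v = 3.0% of c < 10% of c, relativistic corrections are NOT significant and this non-relativistic result is a good approximation.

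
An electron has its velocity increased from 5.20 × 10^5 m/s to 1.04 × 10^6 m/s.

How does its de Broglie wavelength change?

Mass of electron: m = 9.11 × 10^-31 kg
The wavelength decreases by a factor of 2.

Using λ = h/(mv):

Initial wavelength: λ₁ = h/(mv₁) = 1.40 × 10^-9 m
Final wavelength: λ₂ = h/(mv₂) = 6.99 × 10^-10 m

Since λ ∝ 1/v, when velocity increases by a factor of 2, the wavelength decreases by a factor of 2.

λ₂/λ₁ = v₁/v₂ = 1/2

The wavelength decreases by a factor of 2.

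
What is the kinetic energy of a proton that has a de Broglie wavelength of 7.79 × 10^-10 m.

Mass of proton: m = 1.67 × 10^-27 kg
2.17 × 10^-22 J (or 1.35 × 10^-3 eV)

From λ = h/√(2mKE), we solve for KE:

λ² = h²/(2mKE)
KE = h²/(2mλ²)
KE = (6.626 × 10^-34 J·s)² / (2 × 1.67 × 10^-27 kg × (7.79 × 10^-10 m)²)
KE = 2.17 × 10^-22 J
KE = 1.35 × 10^-3 eV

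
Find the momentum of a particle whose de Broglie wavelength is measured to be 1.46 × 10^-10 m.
4.54 × 10^-24 kg·m/s

From the de Broglie relation λ = h/p, we solve for p:

p = h/λ
p = (6.626 × 10^-34 J·s) / (1.46 × 10^-10 m)
p = 4.54 × 10^-24 kg·m/s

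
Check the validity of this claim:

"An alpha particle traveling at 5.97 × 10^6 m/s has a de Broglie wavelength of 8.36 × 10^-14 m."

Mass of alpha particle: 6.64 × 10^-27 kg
False

The claim is incorrect.

Using λ = h/(mv):
λ = (6.626 × 10^-34 J·s) / (6.64 × 10^-27 kg × 5.97 × 10^6 m/s)
λ = 1.67 × 10^-14 m

The actual wavelength differs from the claimed 8.36 × 10^-14 m.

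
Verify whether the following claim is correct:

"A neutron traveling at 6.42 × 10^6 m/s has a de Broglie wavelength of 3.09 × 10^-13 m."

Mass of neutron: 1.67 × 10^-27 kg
False

The claim is incorrect.

Using λ = h/(mv):
λ = (6.626 × 10^-34 J·s) / (1.67 × 10^-27 kg × 6.42 × 10^6 m/s)
λ = 6.18 × 10^-14 m

The actual wavelength differs from the claimed 3.09 × 10^-13 m.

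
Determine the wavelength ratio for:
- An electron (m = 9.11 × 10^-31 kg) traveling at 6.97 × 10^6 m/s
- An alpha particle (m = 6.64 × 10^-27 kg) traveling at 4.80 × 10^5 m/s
λ₁/λ₂ = 502

Using λ = h/(mv):

λ₁ = h/(m₁v₁) = 1.04 × 10^-10 m
λ₂ = h/(m₂v₂) = 2.08 × 10^-13 m

Ratio λ₁/λ₂ = (m₂v₂)/(m₁v₁)
         = (6.64 × 10^-27 kg × 4.80 × 10^5 m/s) / (9.11 × 10^-31 kg × 6.97 × 10^6 m/s)
         = 502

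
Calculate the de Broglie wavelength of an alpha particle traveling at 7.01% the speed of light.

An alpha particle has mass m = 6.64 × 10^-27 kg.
4.75 × 10^-15 m

Using the de Broglie relation λ = h/(mv):

v = 7.01% × c = 2.102 × 10^7 m/s

λ = h/(mv)
λ = (6.626 × 10^-34 J·s) / (6.64 × 10^-27 kg × 2.102 × 10^7 m/s)
λ = 4.75 × 10^-15 m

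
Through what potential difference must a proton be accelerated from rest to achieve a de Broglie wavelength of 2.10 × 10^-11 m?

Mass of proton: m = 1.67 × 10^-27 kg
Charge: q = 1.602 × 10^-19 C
1.86 V

From λ = h/√(2mqV), we solve for V:

λ² = h²/(2mqV)
V = h²/(2mqλ²)
V = (6.626 × 10^-34 J·s)² / (2 × 1.67 × 10^-27 kg × 1.602 × 10^-19 C × (2.10 × 10^-11 m)²)
V = 1.86 V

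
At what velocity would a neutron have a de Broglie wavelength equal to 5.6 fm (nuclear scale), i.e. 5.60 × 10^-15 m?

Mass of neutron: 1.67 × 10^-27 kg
7.09 × 10^7 m/s

From λ = h/(mv), solve for v:

v = h/(mλ)
v = (6.626 × 10^-34 J·s) / (1.67 × 10^-27 kg × 5.60 × 10^-15 m)
v = 7.09 × 10^7 m/s

Note: This velocity is 23.6% of the speed of light, so relativistic corrections would be needed for a more accurate calculation.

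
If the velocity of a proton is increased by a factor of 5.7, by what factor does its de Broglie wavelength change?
The wavelength decreases by a factor of 5.7.

From λ = h/(mv), the wavelength is inversely proportional to velocity:

λ ∝ 1/v

If v → 5.7v, then λ → λ/5.7

When velocity is increased by a factor of 5.7, the wavelength decreases by a factor of 5.7.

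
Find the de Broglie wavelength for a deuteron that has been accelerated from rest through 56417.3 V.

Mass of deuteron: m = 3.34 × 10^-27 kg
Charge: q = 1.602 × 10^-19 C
8.53 × 10^-14 m

When a particle is accelerated through voltage V, it gains kinetic energy KE = qV.

The de Broglie wavelength is then λ = h/√(2mqV):

λ = h/√(2mqV)
λ = (6.626 × 10^-34 J·s) / √(2 × 3.34 × 10^-27 kg × 1.602 × 10^-19 C × 56417.3 V)
λ = 8.53 × 10^-14 m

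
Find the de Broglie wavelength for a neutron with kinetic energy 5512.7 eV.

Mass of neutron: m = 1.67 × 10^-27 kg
3.86 × 10^-13 m

Using λ = h/√(2mKE):

First convert KE to Joules: KE = 5512.7 eV = 8.832 × 10^-16 J

λ = h/√(2mKE)
λ = (6.626 × 10^-34 J·s) / √(2 × 1.67 × 10^-27 kg × 8.832 × 10^-16 J)
λ = 3.86 × 10^-13 m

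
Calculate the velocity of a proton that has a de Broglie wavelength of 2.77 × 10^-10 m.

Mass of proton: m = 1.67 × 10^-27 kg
1.43 × 10^3 m/s

From the de Broglie relation λ = h/(mv), we solve for v:

v = h/(mλ)
v = (6.626 × 10^-34 J·s) / (1.67 × 10^-27 kg × 2.77 × 10^-10 m)
v = 1.43 × 10^3 m/s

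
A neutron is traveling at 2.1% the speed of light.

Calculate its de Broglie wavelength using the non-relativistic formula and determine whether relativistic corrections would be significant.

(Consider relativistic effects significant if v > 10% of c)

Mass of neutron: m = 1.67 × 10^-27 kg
No, relativistic corrections are not needed.

Using the non-relativistic de Broglie formula λ = h/(mv):

v = 2.1% × c = 6.296 × 10^6 m/s

λ = h/(mv)
λ = (6.626 × 10^-34 J·s) / (1.67 × 10^-27 kg × 6.296 × 10^6 m/s)
λ = 6.30 × 10^-14 m

Since v = 2.1% of c < 10% of c, relativistic corrections are NOT significant and this non-relativistic result is a good approximation.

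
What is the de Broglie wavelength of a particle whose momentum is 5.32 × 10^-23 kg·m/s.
1.25 × 10^-11 m

Using the de Broglie relation λ = h/p:

λ = h/p
λ = (6.626 × 10^-34 J·s) / (5.32 × 10^-23 kg·m/s)
λ = 1.25 × 10^-11 m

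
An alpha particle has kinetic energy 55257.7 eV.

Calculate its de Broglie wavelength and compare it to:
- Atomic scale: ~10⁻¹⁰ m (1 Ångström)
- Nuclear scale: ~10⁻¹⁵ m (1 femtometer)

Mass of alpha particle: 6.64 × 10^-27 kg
λ = 6.11 × 10^-14 m, which is between nuclear and atomic scales.

Using λ = h/√(2mKE):

KE = 55257.7 eV = 8.853 × 10^-15 J

λ = h/√(2mKE)
λ = (6.626 × 10^-34 J·s) / √(2 × 6.64 × 10^-27 kg × 8.853 × 10^-15 J)
λ = 6.11 × 10^-14 m

Comparison:
- Atomic scale (10⁻¹⁰ m): λ is 0.00061× this size
- Nuclear scale (10⁻¹⁵ m): λ is 61× this size

The wavelength is between nuclear and atomic scales.

This wavelength is appropriate for probing atomic structure but too large for nuclear physics experiments.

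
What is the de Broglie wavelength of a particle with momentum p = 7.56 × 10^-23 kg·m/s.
8.76 × 10^-12 m

Using the de Broglie relation λ = h/p:

λ = h/p
λ = (6.626 × 10^-34 J·s) / (7.56 × 10^-23 kg·m/s)
λ = 8.76 × 10^-12 m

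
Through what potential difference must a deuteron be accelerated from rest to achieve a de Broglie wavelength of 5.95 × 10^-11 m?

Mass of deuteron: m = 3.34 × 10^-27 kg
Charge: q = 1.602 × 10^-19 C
1.16 × 10^-1 V

From λ = h/√(2mqV), we solve for V:

λ² = h²/(2mqV)
V = h²/(2mqλ²)
V = (6.626 × 10^-34 J·s)² / (2 × 3.34 × 10^-27 kg × 1.602 × 10^-19 C × (5.95 × 10^-11 m)²)
V = 1.16 × 10^-1 V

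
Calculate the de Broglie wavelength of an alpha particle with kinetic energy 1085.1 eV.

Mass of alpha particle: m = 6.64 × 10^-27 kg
4.36 × 10^-13 m

Using λ = h/√(2mKE):

First convert KE to Joules: KE = 1085.1 eV = 1.739 × 10^-16 J

λ = h/√(2mKE)
λ = (6.626 × 10^-34 J·s) / √(2 × 6.64 × 10^-27 kg × 1.739 × 10^-16 J)
λ = 4.36 × 10^-13 m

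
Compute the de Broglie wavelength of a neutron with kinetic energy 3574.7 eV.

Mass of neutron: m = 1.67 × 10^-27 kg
4.79 × 10^-13 m

Using λ = h/√(2mKE):

First convert KE to Joules: KE = 3574.7 eV = 5.727 × 10^-16 J

λ = h/√(2mKE)
λ = (6.626 × 10^-34 J·s) / √(2 × 1.67 × 10^-27 kg × 5.727 × 10^-16 J)
λ = 4.79 × 10^-13 m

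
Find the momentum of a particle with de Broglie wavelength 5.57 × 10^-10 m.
1.19 × 10^-24 kg·m/s

From the de Broglie relation λ = h/p, we solve for p:

p = h/λ
p = (6.626 × 10^-34 J·s) / (5.57 × 10^-10 m)
p = 1.19 × 10^-24 kg·m/s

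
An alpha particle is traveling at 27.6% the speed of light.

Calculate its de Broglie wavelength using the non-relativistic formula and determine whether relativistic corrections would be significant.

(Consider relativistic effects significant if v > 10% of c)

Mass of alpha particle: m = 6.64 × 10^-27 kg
Yes, relativistic corrections are needed.

Using the non-relativistic de Broglie formula λ = h/(mv):

v = 27.6% × c = 8.274 × 10^7 m/s

λ = h/(mv)
λ = (6.626 × 10^-34 J·s) / (6.64 × 10^-27 kg × 8.274 × 10^7 m/s)
λ = 1.21 × 10^-15 m

Since v = 27.6% of c > 10% of c, relativistic corrections ARE significant and the actual wavelength would differ from this non-relativistic estimate.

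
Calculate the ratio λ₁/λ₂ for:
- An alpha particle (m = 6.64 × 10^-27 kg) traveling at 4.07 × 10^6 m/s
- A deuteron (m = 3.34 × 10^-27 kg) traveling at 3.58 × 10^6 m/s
λ₁/λ₂ = 0.442

Using λ = h/(mv):

λ₁ = h/(m₁v₁) = 2.45 × 10^-14 m
λ₂ = h/(m₂v₂) = 5.54 × 10^-14 m

Ratio λ₁/λ₂ = (m₂v₂)/(m₁v₁)
         = (3.34 × 10^-27 kg × 3.58 × 10^6 m/s) / (6.64 × 10^-27 kg × 4.07 × 10^6 m/s)
         = 0.442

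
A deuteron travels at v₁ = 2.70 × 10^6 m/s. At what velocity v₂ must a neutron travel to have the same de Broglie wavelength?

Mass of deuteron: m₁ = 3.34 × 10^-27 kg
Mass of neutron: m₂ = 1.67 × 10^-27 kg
v₂ = 5.40 × 10^6 m/s

For equal de Broglie wavelengths: λ₁ = λ₂

h/(m₁v₁) = h/(m₂v₂)
m₁v₁ = m₂v₂
v₂ = v₁ · (m₁/m₂)

v₂ = 2.70 × 10^6 m/s × (3.34 × 10^-27 kg / 1.67 × 10^-27 kg)
v₂ = 5.40 × 10^6 m/s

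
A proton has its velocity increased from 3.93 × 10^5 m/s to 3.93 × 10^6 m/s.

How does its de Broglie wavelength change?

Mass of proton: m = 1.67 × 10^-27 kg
The wavelength decreases by a factor of 10.

Using λ = h/(mv):

Initial wavelength: λ₁ = h/(mv₁) = 1.01 × 10^-12 m
Final wavelength: λ₂ = h/(mv₂) = 1.01 × 10^-13 m

Since λ ∝ 1/v, when velocity increases by a factor of 10, the wavelength decreases by a factor of 10.

λ₂/λ₁ = v₁/v₂ = 1/10

The wavelength decreases by a factor of 10.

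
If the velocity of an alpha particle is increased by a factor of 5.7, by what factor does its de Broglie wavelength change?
The wavelength decreases by a factor of 5.7.

From λ = h/(mv), the wavelength is inversely proportional to velocity:

λ ∝ 1/v

If v → 5.7v, then λ → λ/5.7

When velocity is increased by a factor of 5.7, the wavelength decreases by a factor of 5.7.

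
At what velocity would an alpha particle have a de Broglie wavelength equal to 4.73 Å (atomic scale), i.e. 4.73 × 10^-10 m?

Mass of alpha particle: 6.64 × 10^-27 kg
2.11 × 10^2 m/s

From λ = h/(mv), solve for v:

v = h/(mλ)
v = (6.626 × 10^-34 J·s) / (6.64 × 10^-27 kg × 4.73 × 10^-10 m)
v = 2.11 × 10^2 m/s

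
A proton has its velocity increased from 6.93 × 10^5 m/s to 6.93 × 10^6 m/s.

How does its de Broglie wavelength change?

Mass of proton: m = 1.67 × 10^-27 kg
The wavelength decreases by a factor of 10.

Using λ = h/(mv):

Initial wavelength: λ₁ = h/(mv₁) = 5.73 × 10^-13 m
Final wavelength: λ₂ = h/(mv₂) = 5.73 × 10^-14 m

Since λ ∝ 1/v, when velocity increases by a factor of 10, the wavelength decreases by a factor of 10.

λ₂/λ₁ = v₁/v₂ = 1/10

The wavelength decreases by a factor of 10.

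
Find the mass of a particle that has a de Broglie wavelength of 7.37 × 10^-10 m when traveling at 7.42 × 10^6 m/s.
1.21 × 10^-31 kg

From the de Broglie relation λ = h/(mv), we solve for m:

m = h/(λv)
m = (6.626 × 10^-34 J·s) / (7.37 × 10^-10 m × 7.42 × 10^6 m/s)
m = 1.21 × 10^-31 kg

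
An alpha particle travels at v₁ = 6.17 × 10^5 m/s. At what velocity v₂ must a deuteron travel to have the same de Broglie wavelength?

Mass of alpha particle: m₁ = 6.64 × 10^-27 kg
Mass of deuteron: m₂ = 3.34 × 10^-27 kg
v₂ = 1.23 × 10^6 m/s

For equal de Broglie wavelengths: λ₁ = λ₂

h/(m₁v₁) = h/(m₂v₂)
m₁v₁ = m₂v₂
v₂ = v₁ · (m₁/m₂)

v₂ = 6.17 × 10^5 m/s × (6.64 × 10^-27 kg / 3.34 × 10^-27 kg)
v₂ = 1.23 × 10^6 m/s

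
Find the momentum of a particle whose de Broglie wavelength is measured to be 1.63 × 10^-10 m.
4.07 × 10^-24 kg·m/s

From the de Broglie relation λ = h/p, we solve for p:

p = h/λ
p = (6.626 × 10^-34 J·s) / (1.63 × 10^-10 m)
p = 4.07 × 10^-24 kg·m/s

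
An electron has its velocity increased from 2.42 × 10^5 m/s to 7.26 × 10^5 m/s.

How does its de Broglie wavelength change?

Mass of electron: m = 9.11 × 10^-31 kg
The wavelength decreases by a factor of 3.

Using λ = h/(mv):

Initial wavelength: λ₁ = h/(mv₁) = 3.01 × 10^-9 m
Final wavelength: λ₂ = h/(mv₂) = 1.00 × 10^-9 m

Since λ ∝ 1/v, when velocity increases by a factor of 3, the wavelength decreases by a factor of 3.

λ₂/λ₁ = v₁/v₂ = 1/3

The wavelength decreases by a factor of 3.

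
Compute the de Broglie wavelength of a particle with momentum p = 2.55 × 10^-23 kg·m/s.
2.60 × 10^-11 m

Using the de Broglie relation λ = h/p:

λ = h/p
λ = (6.626 × 10^-34 J·s) / (2.55 × 10^-23 kg·m/s)
λ = 2.60 × 10^-11 m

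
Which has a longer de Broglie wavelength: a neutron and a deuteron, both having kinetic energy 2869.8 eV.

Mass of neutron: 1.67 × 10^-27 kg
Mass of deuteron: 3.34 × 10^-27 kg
The neutron has the longer wavelength.

Using λ = h/√(2mKE):

For neutron: λ₁ = h/√(2m₁KE) = 5.35 × 10^-13 m
For deuteron: λ₂ = h/√(2m₂KE) = 3.78 × 10^-13 m

Since λ ∝ 1/√m at constant kinetic energy, the lighter particle has the longer wavelength.

The neutron has the longer de Broglie wavelength.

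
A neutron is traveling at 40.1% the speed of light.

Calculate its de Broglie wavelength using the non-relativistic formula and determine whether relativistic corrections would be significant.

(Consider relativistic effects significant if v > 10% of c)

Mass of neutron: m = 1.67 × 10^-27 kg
Yes, relativistic corrections are needed.

Using the non-relativistic de Broglie formula λ = h/(mv):

v = 40.1% × c = 1.202 × 10^8 m/s

λ = h/(mv)
λ = (6.626 × 10^-34 J·s) / (1.67 × 10^-27 kg × 1.202 × 10^8 m/s)
λ = 3.30 × 10^-15 m

Since v = 40.1% of c > 10% of c, relativistic corrections ARE significant and the actual wavelength would differ from this non-relativistic estimate.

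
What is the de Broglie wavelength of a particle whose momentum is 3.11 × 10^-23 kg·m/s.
2.13 × 10^-11 m

Using the de Broglie relation λ = h/p:

λ = h/p
λ = (6.626 × 10^-34 J·s) / (3.11 × 10^-23 kg·m/s)
λ = 2.13 × 10^-11 m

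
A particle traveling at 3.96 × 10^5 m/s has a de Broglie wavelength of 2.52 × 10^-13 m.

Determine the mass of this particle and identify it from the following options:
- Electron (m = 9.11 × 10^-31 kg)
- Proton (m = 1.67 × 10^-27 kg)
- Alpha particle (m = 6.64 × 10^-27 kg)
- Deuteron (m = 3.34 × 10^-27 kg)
The particle is an alpha particle.

From λ = h/(mv), solve for mass:

m = h/(λv)
m = (6.626 × 10^-34 J·s) / (2.52 × 10^-13 m × 3.96 × 10^5 m/s)
m = 6.64 × 10^-27 kg

Comparing with the listed masses, this is closest to an alpha particle.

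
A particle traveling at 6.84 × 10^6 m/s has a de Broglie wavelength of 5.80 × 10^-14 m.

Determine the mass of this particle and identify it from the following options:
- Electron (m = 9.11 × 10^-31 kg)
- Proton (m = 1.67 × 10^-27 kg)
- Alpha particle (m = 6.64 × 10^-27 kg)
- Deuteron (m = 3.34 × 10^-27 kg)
The particle is a proton.

From λ = h/(mv), solve for mass:

m = h/(λv)
m = (6.626 × 10^-34 J·s) / (5.80 × 10^-14 m × 6.84 × 10^6 m/s)
m = 1.67 × 10^-27 kg

Comparing with the listed masses, this is closest to a proton.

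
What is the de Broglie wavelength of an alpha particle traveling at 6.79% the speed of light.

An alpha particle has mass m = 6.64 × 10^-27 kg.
4.90 × 10^-15 m

Using the de Broglie relation λ = h/(mv):

v = 6.79% × c = 2.036 × 10^7 m/s

λ = h/(mv)
λ = (6.626 × 10^-34 J·s) / (6.64 × 10^-27 kg × 2.036 × 10^7 m/s)
λ = 4.90 × 10^-15 m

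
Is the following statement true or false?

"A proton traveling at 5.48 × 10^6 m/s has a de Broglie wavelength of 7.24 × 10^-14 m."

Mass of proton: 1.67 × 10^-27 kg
True

The claim is correct.

Using λ = h/(mv):
λ = (6.626 × 10^-34 J·s) / (1.67 × 10^-27 kg × 5.48 × 10^6 m/s)
λ = 7.24 × 10^-14 m

This matches the claimed value.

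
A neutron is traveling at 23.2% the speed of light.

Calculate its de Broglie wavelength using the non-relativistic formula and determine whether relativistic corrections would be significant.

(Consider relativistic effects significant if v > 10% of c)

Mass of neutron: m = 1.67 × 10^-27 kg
Yes, relativistic corrections are needed.

Using the non-relativistic de Broglie formula λ = h/(mv):

v = 23.2% × c = 6.955 × 10^7 m/s

λ = h/(mv)
λ = (6.626 × 10^-34 J·s) / (1.67 × 10^-27 kg × 6.955 × 10^7 m/s)
λ = 5.70 × 10^-15 m

Since v = 23.2% of c > 10% of c, relativistic corrections ARE significant and the actual wavelength would differ from this non-relativistic estimate.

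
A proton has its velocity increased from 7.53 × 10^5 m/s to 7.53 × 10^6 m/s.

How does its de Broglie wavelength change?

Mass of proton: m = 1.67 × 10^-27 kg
The wavelength decreases by a factor of 10.

Using λ = h/(mv):

Initial wavelength: λ₁ = h/(mv₁) = 5.27 × 10^-13 m
Final wavelength: λ₂ = h/(mv₂) = 5.27 × 10^-14 m

Since λ ∝ 1/v, when velocity increases by a factor of 10, the wavelength decreases by a factor of 10.

λ₂/λ₁ = v₁/v₂ = 1/10

The wavelength decreases by a factor of 10.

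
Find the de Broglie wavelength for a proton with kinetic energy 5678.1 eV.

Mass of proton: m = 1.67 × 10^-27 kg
3.80 × 10^-13 m

Using λ = h/√(2mKE):

First convert KE to Joules: KE = 5678.1 eV = 9.097 × 10^-16 J

λ = h/√(2mKE)
λ = (6.626 × 10^-34 J·s) / √(2 × 1.67 × 10^-27 kg × 9.097 × 10^-16 J)
λ = 3.80 × 10^-13 m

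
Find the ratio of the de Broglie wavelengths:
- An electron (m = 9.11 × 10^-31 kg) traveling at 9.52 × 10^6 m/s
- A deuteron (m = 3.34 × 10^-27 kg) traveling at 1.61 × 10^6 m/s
λ₁/λ₂ = 620

Using λ = h/(mv):

λ₁ = h/(m₁v₁) = 7.64 × 10^-11 m
λ₂ = h/(m₂v₂) = 1.23 × 10^-13 m

Ratio λ₁/λ₂ = (m₂v₂)/(m₁v₁)
         = (3.34 × 10^-27 kg × 1.61 × 10^6 m/s) / (9.11 × 10^-31 kg × 9.52 × 10^6 m/s)
         = 620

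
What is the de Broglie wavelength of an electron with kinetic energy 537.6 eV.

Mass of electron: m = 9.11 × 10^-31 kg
5.29 × 10^-11 m

Using λ = h/√(2mKE):

First convert KE to Joules: KE = 537.6 eV = 8.613 × 10^-17 J

λ = h/√(2mKE)
λ = (6.626 × 10^-34 J·s) / √(2 × 9.11 × 10^-31 kg × 8.613 × 10^-17 J)
λ = 5.29 × 10^-11 m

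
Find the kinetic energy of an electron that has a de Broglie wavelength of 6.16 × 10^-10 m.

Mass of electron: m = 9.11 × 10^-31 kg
6.35 × 10^-19 J (or 3.96 eV)

From λ = h/√(2mKE), we solve for KE:

λ² = h²/(2mKE)
KE = h²/(2mλ²)
KE = (6.626 × 10^-34 J·s)² / (2 × 9.11 × 10^-31 kg × (6.16 × 10^-10 m)²)
KE = 6.35 × 10^-19 J
KE = 3.96 eV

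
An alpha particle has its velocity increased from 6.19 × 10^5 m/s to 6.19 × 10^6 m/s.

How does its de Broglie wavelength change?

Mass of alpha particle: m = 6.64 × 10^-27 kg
The wavelength decreases by a factor of 10.

Using λ = h/(mv):

Initial wavelength: λ₁ = h/(mv₁) = 1.61 × 10^-13 m
Final wavelength: λ₂ = h/(mv₂) = 1.61 × 10^-14 m

Since λ ∝ 1/v, when velocity increases by a factor of 10, the wavelength decreases by a factor of 10.

λ₂/λ₁ = v₁/v₂ = 1/10

The wavelength decreases by a factor of 10.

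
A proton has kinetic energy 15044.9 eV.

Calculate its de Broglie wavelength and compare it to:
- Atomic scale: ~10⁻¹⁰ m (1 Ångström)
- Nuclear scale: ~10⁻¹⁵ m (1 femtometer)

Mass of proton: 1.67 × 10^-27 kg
λ = 2.34 × 10^-13 m, which is between nuclear and atomic scales.

Using λ = h/√(2mKE):

KE = 15044.9 eV = 2.410 × 10^-15 J

λ = h/√(2mKE)
λ = (6.626 × 10^-34 J·s) / √(2 × 1.67 × 10^-27 kg × 2.410 × 10^-15 J)
λ = 2.34 × 10^-13 m

Comparison:
- Atomic scale (10⁻¹⁰ m): λ is 0.0023× this size
- Nuclear scale (10⁻¹⁵ m): λ is 2.3e+02× this size

The wavelength is between nuclear and atomic scales.

This wavelength is appropriate for probing atomic structure but too large for nuclear physics experiments.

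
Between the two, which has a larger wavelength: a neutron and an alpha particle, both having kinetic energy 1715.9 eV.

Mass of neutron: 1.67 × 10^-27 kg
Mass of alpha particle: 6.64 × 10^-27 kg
The neutron has the longer wavelength.

Using λ = h/√(2mKE):

For neutron: λ₁ = h/√(2m₁KE) = 6.91 × 10^-13 m
For alpha particle: λ₂ = h/√(2m₂KE) = 3.47 × 10^-13 m

Since λ ∝ 1/√m at constant kinetic energy, the lighter particle has the longer wavelength.

The neutron has the longer de Broglie wavelength.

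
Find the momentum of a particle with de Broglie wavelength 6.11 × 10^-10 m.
1.08 × 10^-24 kg·m/s

From the de Broglie relation λ = h/p, we solve for p:

p = h/λ
p = (6.626 × 10^-34 J·s) / (6.11 × 10^-10 m)
p = 1.08 × 10^-24 kg·m/s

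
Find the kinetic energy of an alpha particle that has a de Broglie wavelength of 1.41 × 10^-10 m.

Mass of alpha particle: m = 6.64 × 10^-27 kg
1.66 × 10^-21 J (or 0.0104 eV)

From λ = h/√(2mKE), we solve for KE:

λ² = h²/(2mKE)
KE = h²/(2mλ²)
KE = (6.626 × 10^-34 J·s)² / (2 × 6.64 × 10^-27 kg × (1.41 × 10^-10 m)²)
KE = 1.66 × 10^-21 J
KE = 0.0104 eV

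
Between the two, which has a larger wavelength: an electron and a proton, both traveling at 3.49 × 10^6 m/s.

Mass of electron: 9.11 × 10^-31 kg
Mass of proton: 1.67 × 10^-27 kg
The electron has the longer wavelength.

Using λ = h/(mv), since both particles have the same velocity, the wavelength depends only on mass.

For electron: λ₁ = h/(m₁v) = 2.08 × 10^-10 m
For proton: λ₂ = h/(m₂v) = 1.14 × 10^-13 m

Since λ ∝ 1/m at constant velocity, the lighter particle has the longer wavelength.

The electron has the longer de Broglie wavelength.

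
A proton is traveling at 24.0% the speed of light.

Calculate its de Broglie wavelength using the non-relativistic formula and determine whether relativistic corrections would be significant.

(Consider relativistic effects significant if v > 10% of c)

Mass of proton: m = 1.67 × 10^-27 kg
Yes, relativistic corrections are needed.

Using the non-relativistic de Broglie formula λ = h/(mv):

v = 24.0% × c = 7.195 × 10^7 m/s

λ = h/(mv)
λ = (6.626 × 10^-34 J·s) / (1.67 × 10^-27 kg × 7.195 × 10^7 m/s)
λ = 5.51 × 10^-15 m

Since v = 24.0% of c > 10% of c, relativistic corrections ARE significant and the actual wavelength would differ from this non-relativistic estimate.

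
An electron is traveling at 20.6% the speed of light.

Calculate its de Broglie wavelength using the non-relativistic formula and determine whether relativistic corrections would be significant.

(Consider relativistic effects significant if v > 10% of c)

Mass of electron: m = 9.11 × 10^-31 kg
Yes, relativistic corrections are needed.

Using the non-relativistic de Broglie formula λ = h/(mv):

v = 20.6% × c = 6.176 × 10^7 m/s

λ = h/(mv)
λ = (6.626 × 10^-34 J·s) / (9.11 × 10^-31 kg × 6.176 × 10^7 m/s)
λ = 1.18 × 10^-11 m

Since v = 20.6% of c > 10% of c, relativistic corrections ARE significant and the actual wavelength would differ from this non-relativistic estimate.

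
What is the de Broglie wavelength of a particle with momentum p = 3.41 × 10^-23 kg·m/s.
1.94 × 10^-11 m

Using the de Broglie relation λ = h/p:

λ = h/p
λ = (6.626 × 10^-34 J·s) / (3.41 × 10^-23 kg·m/s)
λ = 1.94 × 10^-11 m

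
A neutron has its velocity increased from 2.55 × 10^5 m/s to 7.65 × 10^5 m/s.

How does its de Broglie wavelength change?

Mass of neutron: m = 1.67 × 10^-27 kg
The wavelength decreases by a factor of 3.

Using λ = h/(mv):

Initial wavelength: λ₁ = h/(mv₁) = 1.56 × 10^-12 m
Final wavelength: λ₂ = h/(mv₂) = 5.19 × 10^-13 m

Since λ ∝ 1/v, when velocity increases by a factor of 3, the wavelength decreases by a factor of 3.

λ₂/λ₁ = v₁/v₂ = 1/3

The wavelength decreases by a factor of 3.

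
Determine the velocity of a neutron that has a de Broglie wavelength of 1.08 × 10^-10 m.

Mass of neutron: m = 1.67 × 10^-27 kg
3.67 × 10^3 m/s

From the de Broglie relation λ = h/(mv), we solve for v:

v = h/(mλ)
v = (6.626 × 10^-34 J·s) / (1.67 × 10^-27 kg × 1.08 × 10^-10 m)
v = 3.67 × 10^3 m/s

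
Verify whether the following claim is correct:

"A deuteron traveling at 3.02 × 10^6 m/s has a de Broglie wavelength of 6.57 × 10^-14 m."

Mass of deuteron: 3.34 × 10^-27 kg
True

The claim is correct.

Using λ = h/(mv):
λ = (6.626 × 10^-34 J·s) / (3.34 × 10^-27 kg × 3.02 × 10^6 m/s)
λ = 6.57 × 10^-14 m

This matches the claimed value.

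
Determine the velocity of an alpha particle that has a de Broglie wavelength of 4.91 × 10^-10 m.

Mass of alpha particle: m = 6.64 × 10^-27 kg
2.03 × 10^2 m/s

From the de Broglie relation λ = h/(mv), we solve for v:

v = h/(mλ)
v = (6.626 × 10^-34 J·s) / (6.64 × 10^-27 kg × 4.91 × 10^-10 m)
v = 2.03 × 10^2 m/s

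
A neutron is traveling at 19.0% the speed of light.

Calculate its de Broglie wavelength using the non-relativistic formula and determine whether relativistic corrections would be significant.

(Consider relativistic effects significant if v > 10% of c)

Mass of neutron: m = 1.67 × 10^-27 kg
Yes, relativistic corrections are needed.

Using the non-relativistic de Broglie formula λ = h/(mv):

v = 19.0% × c = 5.696 × 10^7 m/s

λ = h/(mv)
λ = (6.626 × 10^-34 J·s) / (1.67 × 10^-27 kg × 5.696 × 10^7 m/s)
λ = 6.97 × 10^-15 m

Since v = 19.0% of c > 10% of c, relativistic corrections ARE significant and the actual wavelength would differ from this non-relativistic estimate.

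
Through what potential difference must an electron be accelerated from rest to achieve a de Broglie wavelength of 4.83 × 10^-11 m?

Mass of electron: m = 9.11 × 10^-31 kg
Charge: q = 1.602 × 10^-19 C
645 V

From λ = h/√(2mqV), we solve for V:

λ² = h²/(2mqV)
V = h²/(2mqλ²)
V = (6.626 × 10^-34 J·s)² / (2 × 9.11 × 10^-31 kg × 1.602 × 10^-19 C × (4.83 × 10^-11 m)²)
V = 645 V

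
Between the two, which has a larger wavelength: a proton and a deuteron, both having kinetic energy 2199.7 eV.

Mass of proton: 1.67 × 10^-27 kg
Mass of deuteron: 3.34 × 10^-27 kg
The proton has the longer wavelength.

Using λ = h/√(2mKE):

For proton: λ₁ = h/√(2m₁KE) = 6.11 × 10^-13 m
For deuteron: λ₂ = h/√(2m₂KE) = 4.32 × 10^-13 m

Since λ ∝ 1/√m at constant kinetic energy, the lighter particle has the longer wavelength.

The proton has the longer de Broglie wavelength.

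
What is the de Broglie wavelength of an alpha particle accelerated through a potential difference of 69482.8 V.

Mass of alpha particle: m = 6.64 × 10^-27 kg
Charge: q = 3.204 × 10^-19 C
3.85 × 10^-14 m

When a particle is accelerated through voltage V, it gains kinetic energy KE = qV.

The de Broglie wavelength is then λ = h/√(2mqV):

λ = h/√(2mqV)
λ = (6.626 × 10^-34 J·s) / √(2 × 6.64 × 10^-27 kg × 3.204 × 10^-19 C × 69482.8 V)
λ = 3.85 × 10^-14 m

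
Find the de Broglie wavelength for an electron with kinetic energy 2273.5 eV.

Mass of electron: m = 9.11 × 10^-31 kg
2.57 × 10^-11 m

Using λ = h/√(2mKE):

First convert KE to Joules: KE = 2273.5 eV = 3.643 × 10^-16 J

λ = h/√(2mKE)
λ = (6.626 × 10^-34 J·s) / √(2 × 9.11 × 10^-31 kg × 3.643 × 10^-16 J)
λ = 2.57 × 10^-11 m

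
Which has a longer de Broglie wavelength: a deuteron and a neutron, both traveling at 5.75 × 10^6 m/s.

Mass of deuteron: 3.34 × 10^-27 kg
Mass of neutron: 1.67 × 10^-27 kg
The neutron has the longer wavelength.

Using λ = h/(mv), since both particles have the same velocity, the wavelength depends only on mass.

For deuteron: λ₁ = h/(m₁v) = 3.45 × 10^-14 m
For neutron: λ₂ = h/(m₂v) = 6.90 × 10^-14 m

Since λ ∝ 1/m at constant velocity, the lighter particle has the longer wavelength.

The neutron has the longer de Broglie wavelength.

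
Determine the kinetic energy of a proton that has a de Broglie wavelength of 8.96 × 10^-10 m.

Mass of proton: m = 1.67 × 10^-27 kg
1.64 × 10^-22 J (or 1.02 × 10^-3 eV)

From λ = h/√(2mKE), we solve for KE:

λ² = h²/(2mKE)
KE = h²/(2mλ²)
KE = (6.626 × 10^-34 J·s)² / (2 × 1.67 × 10^-27 kg × (8.96 × 10^-10 m)²)
KE = 1.64 × 10^-22 J
KE = 1.02 × 10^-3 eV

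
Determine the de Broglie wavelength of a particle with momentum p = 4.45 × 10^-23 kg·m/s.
1.49 × 10^-11 m

Using the de Broglie relation λ = h/p:

λ = h/p
λ = (6.626 × 10^-34 J·s) / (4.45 × 10^-23 kg·m/s)
λ = 1.49 × 10^-11 m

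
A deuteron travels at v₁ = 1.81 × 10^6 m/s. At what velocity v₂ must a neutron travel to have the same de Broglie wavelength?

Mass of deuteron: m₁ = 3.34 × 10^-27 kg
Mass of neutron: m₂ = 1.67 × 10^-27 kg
v₂ = 3.62 × 10^6 m/s

For equal de Broglie wavelengths: λ₁ = λ₂

h/(m₁v₁) = h/(m₂v₂)
m₁v₁ = m₂v₂
v₂ = v₁ · (m₁/m₂)

v₂ = 1.81 × 10^6 m/s × (3.34 × 10^-27 kg / 1.67 × 10^-27 kg)
v₂ = 3.62 × 10^6 m/s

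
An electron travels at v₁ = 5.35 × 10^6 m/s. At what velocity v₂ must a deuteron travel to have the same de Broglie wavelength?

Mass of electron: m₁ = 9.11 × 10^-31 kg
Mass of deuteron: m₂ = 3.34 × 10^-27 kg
v₂ = 1.46 × 10^3 m/s

For equal de Broglie wavelengths: λ₁ = λ₂

h/(m₁v₁) = h/(m₂v₂)
m₁v₁ = m₂v₂
v₂ = v₁ · (m₁/m₂)

v₂ = 5.35 × 10^6 m/s × (9.11 × 10^-31 kg / 3.34 × 10^-27 kg)
v₂ = 1.46 × 10^3 m/s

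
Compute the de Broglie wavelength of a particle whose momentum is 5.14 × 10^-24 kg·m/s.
1.29 × 10^-10 m

Using the de Broglie relation λ = h/p:

λ = h/p
λ = (6.626 × 10^-34 J·s) / (5.14 × 10^-24 kg·m/s)
λ = 1.29 × 10^-10 m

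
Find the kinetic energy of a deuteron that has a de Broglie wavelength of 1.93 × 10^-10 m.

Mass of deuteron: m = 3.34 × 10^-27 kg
1.76 × 10^-21 J (or 0.0110 eV)

From λ = h/√(2mKE), we solve for KE:

λ² = h²/(2mKE)
KE = h²/(2mλ²)
KE = (6.626 × 10^-34 J·s)² / (2 × 3.34 × 10^-27 kg × (1.93 × 10^-10 m)²)
KE = 1.76 × 10^-21 J
KE = 0.0110 eV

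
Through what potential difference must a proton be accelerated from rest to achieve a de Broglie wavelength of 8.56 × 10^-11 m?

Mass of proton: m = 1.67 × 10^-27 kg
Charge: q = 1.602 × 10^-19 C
1.12 × 10^-1 V

From λ = h/√(2mqV), we solve for V:

λ² = h²/(2mqV)
V = h²/(2mqλ²)
V = (6.626 × 10^-34 J·s)² / (2 × 1.67 × 10^-27 kg × 1.602 × 10^-19 C × (8.56 × 10^-11 m)²)
V = 1.12 × 10^-1 V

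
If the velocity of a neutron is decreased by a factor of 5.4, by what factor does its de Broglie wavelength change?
The wavelength increases by a factor of 5.4.

From λ = h/(mv), the wavelength is inversely proportional to velocity:

λ ∝ 1/v

If v → v/5.4, then λ → 5.4λ

When velocity is decreased by a factor of 5.4, the wavelength increases by a factor of 5.4.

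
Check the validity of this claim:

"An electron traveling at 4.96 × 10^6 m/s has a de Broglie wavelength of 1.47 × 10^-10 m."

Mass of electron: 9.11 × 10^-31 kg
True

The claim is correct.

Using λ = h/(mv):
λ = (6.626 × 10^-34 J·s) / (9.11 × 10^-31 kg × 4.96 × 10^6 m/s)
λ = 1.47 × 10^-10 m

This matches the claimed value.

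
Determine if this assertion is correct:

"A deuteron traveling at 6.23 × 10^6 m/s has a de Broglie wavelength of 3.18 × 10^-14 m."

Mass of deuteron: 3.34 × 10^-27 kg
True

The claim is correct.

Using λ = h/(mv):
λ = (6.626 × 10^-34 J·s) / (3.34 × 10^-27 kg × 6.23 × 10^6 m/s)
λ = 3.18 × 10^-14 m

This matches the claimed value.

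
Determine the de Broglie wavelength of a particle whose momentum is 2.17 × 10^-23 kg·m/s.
3.05 × 10^-11 m

Using the de Broglie relation λ = h/p:

λ = h/p
λ = (6.626 × 10^-34 J·s) / (2.17 × 10^-23 kg·m/s)
λ = 3.05 × 10^-11 m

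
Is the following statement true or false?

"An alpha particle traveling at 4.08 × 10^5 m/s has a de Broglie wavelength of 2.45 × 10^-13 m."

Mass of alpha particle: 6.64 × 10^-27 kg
True

The claim is correct.

Using λ = h/(mv):
λ = (6.626 × 10^-34 J·s) / (6.64 × 10^-27 kg × 4.08 × 10^5 m/s)
λ = 2.45 × 10^-13 m

This matches the claimed value.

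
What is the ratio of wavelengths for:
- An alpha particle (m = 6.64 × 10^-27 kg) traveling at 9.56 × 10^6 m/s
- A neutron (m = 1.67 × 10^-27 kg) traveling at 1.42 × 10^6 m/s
λ₁/λ₂ = 0.0374

Using λ = h/(mv):

λ₁ = h/(m₁v₁) = 1.04 × 10^-14 m
λ₂ = h/(m₂v₂) = 2.79 × 10^-13 m

Ratio λ₁/λ₂ = (m₂v₂)/(m₁v₁)
         = (1.67 × 10^-27 kg × 1.42 × 10^6 m/s) / (6.64 × 10^-27 kg × 9.56 × 10^6 m/s)
         = 0.0374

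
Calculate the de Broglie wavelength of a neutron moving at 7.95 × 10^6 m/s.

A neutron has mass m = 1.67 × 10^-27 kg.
4.99 × 10^-14 m

Using the de Broglie relation λ = h/(mv):

λ = h/(mv)
λ = (6.626 × 10^-34 J·s) / (1.67 × 10^-27 kg × 7.95 × 10^6 m/s)
λ = 4.99 × 10^-14 m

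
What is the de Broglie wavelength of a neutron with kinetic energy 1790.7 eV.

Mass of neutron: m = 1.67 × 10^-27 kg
6.77 × 10^-13 m

Using λ = h/√(2mKE):

First convert KE to Joules: KE = 1790.7 eV = 2.869 × 10^-16 J

λ = h/√(2mKE)
λ = (6.626 × 10^-34 J·s) / √(2 × 1.67 × 10^-27 kg × 2.869 × 10^-16 J)
λ = 6.77 × 10^-13 m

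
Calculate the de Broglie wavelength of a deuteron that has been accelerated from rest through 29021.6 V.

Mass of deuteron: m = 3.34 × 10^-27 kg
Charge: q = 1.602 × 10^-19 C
1.19 × 10^-13 m

When a particle is accelerated through voltage V, it gains kinetic energy KE = qV.

The de Broglie wavelength is then λ = h/√(2mqV):

λ = h/√(2mqV)
λ = (6.626 × 10^-34 J·s) / √(2 × 3.34 × 10^-27 kg × 1.602 × 10^-19 C × 29021.6 V)
λ = 1.19 × 10^-13 m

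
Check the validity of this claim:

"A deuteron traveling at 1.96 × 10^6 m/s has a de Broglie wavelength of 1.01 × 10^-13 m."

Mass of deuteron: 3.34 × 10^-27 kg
True

The claim is correct.

Using λ = h/(mv):
λ = (6.626 × 10^-34 J·s) / (3.34 × 10^-27 kg × 1.96 × 10^6 m/s)
λ = 1.01 × 10^-13 m

This matches the claimed value.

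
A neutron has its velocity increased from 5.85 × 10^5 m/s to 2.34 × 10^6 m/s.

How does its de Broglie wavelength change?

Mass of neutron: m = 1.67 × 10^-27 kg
The wavelength decreases by a factor of 4.

Using λ = h/(mv):

Initial wavelength: λ₁ = h/(mv₁) = 6.78 × 10^-13 m
Final wavelength: λ₂ = h/(mv₂) = 1.70 × 10^-13 m

Since λ ∝ 1/v, when velocity increases by a factor of 4, the wavelength decreases by a factor of 4.

λ₂/λ₁ = v₁/v₂ = 1/4

The wavelength decreases by a factor of 4.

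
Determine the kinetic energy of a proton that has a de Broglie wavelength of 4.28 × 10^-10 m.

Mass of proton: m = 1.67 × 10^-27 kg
7.18 × 10^-22 J (or 4.48 × 10^-3 eV)

From λ = h/√(2mKE), we solve for KE:

λ² = h²/(2mKE)
KE = h²/(2mλ²)
KE = (6.626 × 10^-34 J·s)² / (2 × 1.67 × 10^-27 kg × (4.28 × 10^-10 m)²)
KE = 7.18 × 10^-22 J
KE = 4.48 × 10^-3 eV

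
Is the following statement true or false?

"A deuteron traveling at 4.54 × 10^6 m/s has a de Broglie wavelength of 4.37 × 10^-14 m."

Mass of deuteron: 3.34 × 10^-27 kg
True

The claim is correct.

Using λ = h/(mv):
λ = (6.626 × 10^-34 J·s) / (3.34 × 10^-27 kg × 4.54 × 10^6 m/s)
λ = 4.37 × 10^-14 m

This matches the claimed value.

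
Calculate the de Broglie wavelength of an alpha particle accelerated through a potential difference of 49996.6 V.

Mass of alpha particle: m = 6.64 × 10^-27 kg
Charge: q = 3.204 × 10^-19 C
4.54 × 10^-14 m

When a particle is accelerated through voltage V, it gains kinetic energy KE = qV.

The de Broglie wavelength is then λ = h/√(2mqV):

λ = h/√(2mqV)
λ = (6.626 × 10^-34 J·s) / √(2 × 6.64 × 10^-27 kg × 3.204 × 10^-19 C × 49996.6 V)
λ = 4.54 × 10^-14 m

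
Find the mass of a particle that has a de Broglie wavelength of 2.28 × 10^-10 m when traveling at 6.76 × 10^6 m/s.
4.30 × 10^-31 kg

From the de Broglie relation λ = h/(mv), we solve for m:

m = h/(λv)
m = (6.626 × 10^-34 J·s) / (2.28 × 10^-10 m × 6.76 × 10^6 m/s)
m = 4.30 × 10^-31 kg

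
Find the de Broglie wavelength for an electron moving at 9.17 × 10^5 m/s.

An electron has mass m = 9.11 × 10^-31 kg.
7.93 × 10^-10 m

Using the de Broglie relation λ = h/(mv):

λ = h/(mv)
λ = (6.626 × 10^-34 J·s) / (9.11 × 10^-31 kg × 9.17 × 10^5 m/s)
λ = 7.93 × 10^-10 m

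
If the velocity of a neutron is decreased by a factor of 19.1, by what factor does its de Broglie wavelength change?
The wavelength increases by a factor of 19.1.

From λ = h/(mv), the wavelength is inversely proportional to velocity:

λ ∝ 1/v

If v → v/19.1, then λ → 19.1λ

When velocity is decreased by a factor of 19.1, the wavelength increases by a factor of 19.1.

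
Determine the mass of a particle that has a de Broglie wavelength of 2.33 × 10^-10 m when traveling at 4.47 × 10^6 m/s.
6.36 × 10^-31 kg

From the de Broglie relation λ = h/(mv), we solve for m:

m = h/(λv)
m = (6.626 × 10^-34 J·s) / (2.33 × 10^-10 m × 4.47 × 10^6 m/s)
m = 6.36 × 10^-31 kg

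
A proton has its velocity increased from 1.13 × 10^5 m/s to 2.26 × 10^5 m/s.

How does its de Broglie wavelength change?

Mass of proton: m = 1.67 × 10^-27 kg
The wavelength decreases by a factor of 2.

Using λ = h/(mv):

Initial wavelength: λ₁ = h/(mv₁) = 3.51 × 10^-12 m
Final wavelength: λ₂ = h/(mv₂) = 1.76 × 10^-12 m

Since λ ∝ 1/v, when velocity increases by a factor of 2, the wavelength decreases by a factor of 2.

λ₂/λ₁ = v₁/v₂ = 1/2

The wavelength decreases by a factor of 2.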